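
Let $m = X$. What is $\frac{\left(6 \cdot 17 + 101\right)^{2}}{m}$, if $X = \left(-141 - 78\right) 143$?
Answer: $- \frac{41209}{31317} \approx -1.3159$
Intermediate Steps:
$X = -31317$ ($X = \left(-219\right) 143 = -31317$)
$m = -31317$
$\frac{\left(6 \cdot 17 + 101\right)^{2}}{m} = \frac{\left(6 \cdot 17 + 101\right)^{2}}{-31317} = \left(102 + 101\right)^{2} \left(- \frac{1}{31317}\right) = 203^{2} \left(- \frac{1}{31317}\right) = 41209 \left(- \frac{1}{31317}\right) = - \frac{41209}{31317}$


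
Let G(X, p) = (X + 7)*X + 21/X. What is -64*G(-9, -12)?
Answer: -3008/3 ≈ -1002.7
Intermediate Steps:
G(X, p) = 21/X + X*(7 + X) (G(X, p) = (7 + X)*X + 21/X = X*(7 + X) + 21/X = 21/X + X*(7 + X))
-64*G(-9, -12) = -64*(21 + (-9)²*(7 - 9))/(-9) = -(-64)*(21 + 81*(-2))/9 = -(-64)*(21 - 162)/9 = -(-64)*(-141)/9 = -64*47/3 = -3008/3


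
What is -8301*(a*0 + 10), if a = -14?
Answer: -83010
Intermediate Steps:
-8301*(a*0 + 10) = -8301*(-14*0 + 10) = -8301*(0 + 10) = -8301*10 = -83010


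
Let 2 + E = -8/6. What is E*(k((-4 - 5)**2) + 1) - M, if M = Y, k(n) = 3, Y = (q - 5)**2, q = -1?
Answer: -148/3 ≈ -49.333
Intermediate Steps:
Y = 36 (Y = (-1 - 5)**2 = (-6)**2 = 36)
E = -10/3 (E = -2 - 8/6 = -2 - 8*1/6 = -2 - 4/3 = -10/3 ≈ -3.3333)
M = 36
E*(k((-4 - 5)**2) + 1) - M = -10*(3 + 1)/3 - 1*36 = -10/3*4 - 36 = -40/3 - 36 = -148/3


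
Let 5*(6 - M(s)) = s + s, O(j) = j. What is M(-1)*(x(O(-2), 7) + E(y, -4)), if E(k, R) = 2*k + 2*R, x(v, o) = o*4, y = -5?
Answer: 64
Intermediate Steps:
M(s) = 6 - 2*s/5 (M(s) = 6 - (s + s)/5 = 6 - 2*s/5)
x(v, o) = 4*o
E(k, R) = 2*R + 2*k
M(-1)*(x(O(-2), 7) + E(y, -4)) = (6 - ⅖*(-1))*(4*7 + (2*(-4) + 2*(-5))) = (6 + ⅖)*(28 + (-8 - 10)) = 32*(28 - 18)/5 = (32/5)*10 = 64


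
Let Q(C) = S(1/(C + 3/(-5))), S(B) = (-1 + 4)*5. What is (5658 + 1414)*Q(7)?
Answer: 106080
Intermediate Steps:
S(B) = 15 (S(B) = 3*5 = 15)
Q(C) = 15
(5658 + 1414)*Q(7) = (5658 + 1414)*15 = 7072*15 = 106080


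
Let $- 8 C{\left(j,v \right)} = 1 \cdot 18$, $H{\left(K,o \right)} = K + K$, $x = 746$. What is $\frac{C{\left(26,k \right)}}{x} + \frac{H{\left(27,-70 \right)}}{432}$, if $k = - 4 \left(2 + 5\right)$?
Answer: $\frac{91}{746} \approx 0.12198$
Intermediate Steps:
$k = -28$ ($k = \left(-4\right) 7 = -28$)
$H{\left(K,o \right)} = 2 K$
$C{\left(j,v \right)} = - \frac{9}{4}$ ($C{\left(j,v \right)} = - \frac{1 \cdot 18}{8} = \left(- \frac{1}{8}\right) 18 = - \frac{9}{4}$)
$\frac{C{\left(26,k \right)}}{x} + \frac{H{\left(27,-70 \right)}}{432} = - \frac{9}{4 \cdot 746} + \frac{2 \cdot 27}{432} = \left(- \frac{9}{4}\right) \frac{1}{746} + 54 \cdot \frac{1}{432} = - \frac{9}{2984} + \frac{1}{8} = \frac{91}{746}$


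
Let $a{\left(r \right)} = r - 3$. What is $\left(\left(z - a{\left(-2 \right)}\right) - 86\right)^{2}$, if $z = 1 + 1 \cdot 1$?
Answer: $6241$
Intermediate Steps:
$z = 2$ ($z = 1 + 1 = 2$)
$a{\left(r \right)} = -3 + r$ ($a{\left(r \right)} = r - 3 = -3 + r$)
$\left(\left(z - a{\left(-2 \right)}\right) - 86\right)^{2} = \left(\left(2 - \left(-3 - 2\right)\right) - 86\right)^{2} = \left(\left(2 - -5\right) - 86\right)^{2} = \left(\left(2 + 5\right) - 86\right)^{2} = \left(7 - 86\right)^{2} = \left(-79\right)^{2} = 6241$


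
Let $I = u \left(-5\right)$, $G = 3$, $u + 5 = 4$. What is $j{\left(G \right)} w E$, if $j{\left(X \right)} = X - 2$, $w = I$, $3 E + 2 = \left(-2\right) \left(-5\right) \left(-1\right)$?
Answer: $-20$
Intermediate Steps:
$u = -1$ ($u = -5 + 4 = -1$)
$E = -4$ ($E = - \frac{2}{3} + \frac{\left(-2\right) \left(-5\right) \left(-1\right)}{3} = - \frac{2}{3} + \frac{10 \left(-1\right)}{3} = - \frac{2}{3} + \frac{1}{3} \left(-10\right) = - \frac{2}{3} - \frac{10}{3} = -4$)
$I = 5$ ($I = \left(-1\right) \left(-5\right) = 5$)
$w = 5$
$j{\left(X \right)} = -2 + X$
$j{\left(G \right)} w E = \left(-2 + 3\right) 5 \left(-4\right) = 1 \cdot 5 \left(-4\right) = 5 \left(-4\right) = -20$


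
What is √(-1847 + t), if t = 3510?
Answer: √1663 ≈ 40.780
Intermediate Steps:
√(-1847 + t) = √(-1847 + 3510) = √1663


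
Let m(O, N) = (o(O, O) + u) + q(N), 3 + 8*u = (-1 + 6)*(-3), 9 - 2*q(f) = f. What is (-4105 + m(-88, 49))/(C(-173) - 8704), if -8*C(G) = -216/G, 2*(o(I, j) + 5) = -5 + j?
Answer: 2891695/6023276 ≈ 0.48009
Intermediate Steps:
q(f) = 9/2 - f/2
o(I, j) = -15/2 + j/2 (o(I, j) = -5 + (-5 + j)/2 = -5 + (-5/2 + j/2) = -15/2 + j/2)
C(G) = 27/G (C(G) = -(-27)/G = 27/G)
u = -9/4 (u = -3/8 + ((-1 + 6)*(-3))/8 = -3/8 + (5*(-3))/8 = -3/8 + (⅛)*(-15) = -3/8 - 15/8 = -9/4 ≈ -2.2500)
m(O, N) = -21/4 + O/2 - N/2 (m(O, N) = ((-15/2 + O/2) - 9/4) + (9/2 - N/2) = (-39/4 + O/2) + (9/2 - N/2) = -21/4 + O/2 - N/2)
(-4105 + m(-88, 49))/(C(-173) - 8704) = (-4105 + (-21/4 + (½)*(-88) - ½*49))/(27/(-173) - 8704) = (-4105 + (-21/4 - 44 - 49/2))/(27*(-1/173) - 8704) = (-4105 - 295/4)/(-27/173 - 8704) = -16715/(4*(-1505819/173)) = -16715/4*(-173/1505819) = 2891695/6023276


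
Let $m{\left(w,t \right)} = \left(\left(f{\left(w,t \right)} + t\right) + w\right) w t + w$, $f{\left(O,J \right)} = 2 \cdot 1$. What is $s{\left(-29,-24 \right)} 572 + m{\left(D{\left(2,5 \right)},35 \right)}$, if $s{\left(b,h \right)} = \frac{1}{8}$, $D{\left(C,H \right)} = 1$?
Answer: $\frac{2805}{2} \approx 1402.5$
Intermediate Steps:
$f{\left(O,J \right)} = 2$
$m{\left(w,t \right)} = w + t w \left(2 + t + w\right)$ ($m{\left(w,t \right)} = \left(\left(2 + t\right) + w\right) w t + w = \left(2 + t + w\right) w t + w = w \left(2 + t + w\right) t + w = t w \left(2 + t + w\right) + w = w + t w \left(2 + t + w\right)$)
$s{\left(b,h \right)} = \frac{1}{8}$
$s{\left(-29,-24 \right)} 572 + m{\left(D{\left(2,5 \right)},35 \right)} = \frac{1}{8} \cdot 572 + 1 \left(1 + 35^{2} + 2 \cdot 35 + 35 \cdot 1\right) = \frac{143}{2} + 1 \left(1 + 1225 + 70 + 35\right) = \frac{143}{2} + 1 \cdot 1331 = \frac{143}{2} + 1331 = \frac{2805}{2}$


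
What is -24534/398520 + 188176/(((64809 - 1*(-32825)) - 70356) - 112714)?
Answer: -1070666477/472888260 ≈ -2.2641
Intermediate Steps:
-24534/398520 + 188176/(((64809 - 1*(-32825)) - 70356) - 112714) = -24534*1/398520 + 188176/(((64809 + 32825) - 70356) - 112714) = -1363/22140 + 188176/((97634 - 70356) - 112714) = -1363/22140 + 188176/(27278 - 112714) = -1363/22140 + 188176/(-85436) = -1363/22140 + 188176*(-1/85436) = -1363/22140 - 47044/21359 = -1070666477/472888260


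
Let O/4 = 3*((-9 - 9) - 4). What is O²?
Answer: 69696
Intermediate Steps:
O = -264 (O = 4*(3*((-9 - 9) - 4)) = 4*(3*(-18 - 4)) = 4*(3*(-22)) = 4*(-66) = -264)
O² = (-264)² = 69696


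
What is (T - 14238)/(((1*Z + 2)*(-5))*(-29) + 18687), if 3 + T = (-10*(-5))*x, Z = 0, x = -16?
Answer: -15041/18977 ≈ -0.79259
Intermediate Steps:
T = -803 (T = -3 - 10*(-5)*(-16) = -3 + 50*(-16) = -3 - 800 = -803)
(T - 14238)/(((1*Z + 2)*(-5))*(-29) + 18687) = (-803 - 14238)/(((1*0 + 2)*(-5))*(-29) + 18687) = -15041/(((0 + 2)*(-5))*(-29) + 18687) = -15041/((2*(-5))*(-29) + 18687) = -15041/(-10*(-29) + 18687) = -15041/(290 + 18687) = -15041/18977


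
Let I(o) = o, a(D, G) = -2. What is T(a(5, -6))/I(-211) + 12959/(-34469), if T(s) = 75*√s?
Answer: -12959/34469 - 75*I*√2/211 ≈ -0.37596 - 0.50268*I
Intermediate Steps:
T(a(5, -6))/I(-211) + 12959/(-34469) = (75*√(-2))/(-211) + 12959/(-34469) = (75*(I*√2))*(-1/211) + 12959*(-1/34469) = (75*I*√2)*(-1/211) - 12959/34469 = -75*I*√2/211 - 12959/34469 = -12959/34469 - 75*I*√2/211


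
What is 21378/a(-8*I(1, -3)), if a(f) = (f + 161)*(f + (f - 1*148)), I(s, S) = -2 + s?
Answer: -3563/3718 ≈ -0.95831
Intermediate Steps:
a(f) = (-148 + 2*f)*(161 + f) (a(f) = (161 + f)*(f + (f - 148)) = (161 + f)*(f + (-148 + f)) = (161 + f)*(-148 + 2*f) = (-148 + 2*f)*(161 + f))
21378/a(-8*I(1, -3)) = 21378/(-23828 + 2*(-8*(-2 + 1))² + 174*(-8*(-2 + 1))) = 21378/(-23828 + 2*(-8*(-1))² + 174*(-8*(-1))) = 21378/(-23828 + 2*8² + 174*8) = 21378/(-23828 + 2*64 + 1392) = 21378/(-23828 + 128 + 1392) = 21378/(-22308) = 21378*(-1/22308) = -3563/3718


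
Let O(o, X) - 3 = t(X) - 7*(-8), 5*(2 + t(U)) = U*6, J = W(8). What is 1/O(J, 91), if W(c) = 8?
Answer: 5/831 ≈ 0.0060169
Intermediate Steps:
J = 8
t(U) = -2 + 6*U/5 (t(U) = -2 + (U*6)/5 = -2 + (6*U)/5 = -2 + 6*U/5)
O(o, X) = 57 + 6*X/5 (O(o, X) = 3 + ((-2 + 6*X/5) - 7*(-8)) = 3 + ((-2 + 6*X/5) + 56) = 3 + (54 + 6*X/5) = 57 + 6*X/5)
1/O(J, 91) = 1/(57 + (6/5)*91) = 1/(57 + 546/5) = 1/(831/5) = 5/831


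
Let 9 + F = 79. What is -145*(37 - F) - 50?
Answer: 4735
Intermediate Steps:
F = 70 (F = -9 + 79 = 70)
-145*(37 - F) - 50 = -145*(37 - 1*70) - 50 = -145*(37 - 70) - 50 = -145*(-33) - 50 = 4785 - 50 = 4735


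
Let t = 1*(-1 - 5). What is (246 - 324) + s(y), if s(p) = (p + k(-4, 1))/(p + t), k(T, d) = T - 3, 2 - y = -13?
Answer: -694/9 ≈ -77.111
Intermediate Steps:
y = 15 (y = 2 - 1*(-13) = 2 + 13 = 15)
t = -6 (t = 1*(-6) = -6)
k(T, d) = -3 + T
s(p) = (-7 + p)/(-6 + p) (s(p) = (p + (-3 - 4))/(p - 6) = (p - 7)/(-6 + p) = (-7 + p)/(-6 + p))
(246 - 324) + s(y) = (246 - 324) + (-7 + 15)/(-6 + 15) = -78 + 8/9 = -694/9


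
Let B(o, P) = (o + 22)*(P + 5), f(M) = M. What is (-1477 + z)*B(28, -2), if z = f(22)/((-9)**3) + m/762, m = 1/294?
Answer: -670064634475/3024378 ≈ -2.2155e+5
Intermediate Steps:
m = 1/294 ≈ 0.0034014
B(o, P) = (5 + P)*(22 + o) (B(o, P) = (22 + o)*(5 + P) = (5 + P)*(22 + o))
z = -547543/18146268 (z = 22/((-9)**3) + (1/294)/762 = 22/(-729) + (1/294)*(1/762) = 22*(-1/729) + 1/224028 = -22/729 + 1/224028 = -547543/18146268 ≈ -0.030174)
(-1477 + z)*B(28, -2) = (-1477 - 547543/18146268)*(110 + 5*28 + 22*(-2) - 2*28) = -26802585379*(110 + 140 - 44 - 56)/18146268 = -26802585379/18146268*150 = -670064634475/3024378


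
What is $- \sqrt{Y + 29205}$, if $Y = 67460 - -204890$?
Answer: $- \sqrt{301555} \approx -549.14$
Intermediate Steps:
$Y = 272350$ ($Y = 67460 + 204890 = 272350$)
$- \sqrt{Y + 29205} = - \sqrt{272350 + 29205} = - \sqrt{301555}$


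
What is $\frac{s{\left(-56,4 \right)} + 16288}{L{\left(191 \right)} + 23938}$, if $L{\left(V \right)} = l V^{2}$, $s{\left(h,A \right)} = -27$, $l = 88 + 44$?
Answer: $\frac{707}{210410} \approx 0.0033601$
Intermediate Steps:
$l = 132$
$L{\left(V \right)} = 132 V^{2}$
$\frac{s{\left(-56,4 \right)} + 16288}{L{\left(191 \right)} + 23938} = \frac{-27 + 16288}{132 \cdot 191^{2} + 23938} = \frac{16261}{132 \cdot 36481 + 23938} = \frac{16261}{4815492 + 23938} = \frac{16261}{4839430} = 16261 \cdot \frac{1}{4839430} = \frac{707}{210410}$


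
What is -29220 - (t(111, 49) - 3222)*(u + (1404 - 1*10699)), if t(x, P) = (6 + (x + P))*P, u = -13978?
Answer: 114287756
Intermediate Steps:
t(x, P) = P*(6 + P + x) (t(x, P) = (6 + (P + x))*P = (6 + P + x)*P = P*(6 + P + x))
-29220 - (t(111, 49) - 3222)*(u + (1404 - 1*10699)) = -29220 - (49*(6 + 49 + 111) - 3222)*(-13978 + (1404 - 1*10699)) = -29220 - (49*166 - 3222)*(-13978 + (1404 - 10699)) = -29220 - (8134 - 3222)*(-13978 - 9295) = -29220 - 4912*(-23273) = -29220 - 1*(-114316976) = -29220 + 114316976 = 114287756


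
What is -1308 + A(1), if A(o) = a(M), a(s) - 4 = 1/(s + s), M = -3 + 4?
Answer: -2607/2 ≈ -1303.5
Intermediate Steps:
M = 1
a(s) = 4 + 1/(2*s) (a(s) = 4 + 1/(s + s) = 4 + 1/(2*s))
A(o) = 9/2 (A(o) = 4 + (1/2)/1 = 4 + (1/2)*1 = 4 + 1/2 = 9/2)
-1308 + A(1) = -1308 + 9/2 = -2607/2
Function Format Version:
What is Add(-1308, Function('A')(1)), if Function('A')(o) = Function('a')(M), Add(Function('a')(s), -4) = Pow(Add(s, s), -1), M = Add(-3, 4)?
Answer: Rational(-2607, 2) ≈ -1303.5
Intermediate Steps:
M = 1
Function('a')(s) = Add(4, Mul(Rational(1, 2), Pow(s, -1))) (Function('a')(s) = Add(4, Pow(Add(s, s), -1)) = Add(4, Pow(Mul(2, s), -1)) = Add(4, Mul(Rational(1, 2), Pow(s, -1))))
Function('A')(o) = Rational(9, 2) (Function('A')(o) = Add(4, Mul(Rational(1, 2), Pow(1, -1))) = Add(4, Mul(Rational(1, 2), 1)) = Add(4, Rational(1, 2)) = Rational(9, 2))
Add(-1308, Function('A')(1)) = Add(-1308, Rational(9, 2)) = Rational(-2607, 2)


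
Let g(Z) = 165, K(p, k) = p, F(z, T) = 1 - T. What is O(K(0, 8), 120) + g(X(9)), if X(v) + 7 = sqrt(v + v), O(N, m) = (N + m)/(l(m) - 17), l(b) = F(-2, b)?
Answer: 2790/17 ≈ 164.12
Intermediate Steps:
l(b) = 1 - b
O(N, m) = (N + m)/(-16 - m) (O(N, m) = (N + m)/((1 - m) - 17) = (N + m)/(-16 - m))
X(v) = -7 + sqrt(2)*sqrt(v) (X(v) = -7 + sqrt(v + v) = -7 + sqrt(2*v) = -7 + sqrt(2)*sqrt(v))
O(K(0, 8), 120) + g(X(9)) = (-1*0 - 1*120)/(16 + 120) + 165 = (0 - 120)/136 + 165 = (1/136)*(-120) + 165 = -15/17 + 165 = 2790/17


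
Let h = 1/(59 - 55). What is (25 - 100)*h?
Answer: -75/4 ≈ -18.750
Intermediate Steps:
h = ¼ (h = 1/4 = ¼ ≈ 0.25000)
(25 - 100)*h = (25 - 100)*(¼) = -75*¼ = -75/4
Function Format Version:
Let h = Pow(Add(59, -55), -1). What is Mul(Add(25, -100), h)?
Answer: Rational(-75, 4) ≈ -18.750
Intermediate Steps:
h = Rational(1, 4) (h = Pow(4, -1) = Rational(1, 4) ≈ 0.25000)
Mul(Add(25, -100), h) = Mul(Add(25, -100), Rational(1, 4)) = Mul(-75, Rational(1, 4)) = Rational(-75, 4)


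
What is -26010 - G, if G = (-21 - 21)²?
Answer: -27774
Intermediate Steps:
G = 1764 (G = (-42)² = 1764)
-26010 - G = -26010 - 1*1764 = -26010 - 1764 = -27774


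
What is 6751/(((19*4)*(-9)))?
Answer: -6751/684 ≈ -9.8699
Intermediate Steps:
6751/(((19*4)*(-9))) = 6751/((76*(-9))) = 6751/(-684) = 6751*(-1/684) = -6751/684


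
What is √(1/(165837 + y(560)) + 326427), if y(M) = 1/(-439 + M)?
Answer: √131437631070472795906/20066278 ≈ 571.34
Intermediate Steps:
√(1/(165837 + y(560)) + 326427) = √(1/(165837 + 1/(-439 + 560)) + 326427) = √(1/(165837 + 1/121) + 326427) = √(1/(20066278/121) + 326427) = √(121/20066278 + 326427) = √(6550174928827/20066278) = √131437631070472795906/20066278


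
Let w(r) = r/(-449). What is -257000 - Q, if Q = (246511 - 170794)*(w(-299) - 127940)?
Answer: 4349429575637/449 ≈ 9.6869e+9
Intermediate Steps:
w(r) = -r/449 (w(r) = r*(-1/449) = -r/449)
Q = -4349544968637/449 (Q = (246511 - 170794)*(-1/449*(-299) - 127940) = 75717*(299/449 - 127940) = 75717*(-57444761/449) = -4349544968637/449 ≈ -9.6872e+9)
-257000 - Q = -257000 - 1*(-4349544968637/449) = -257000 + 4349544968637/449 = 4349429575637/449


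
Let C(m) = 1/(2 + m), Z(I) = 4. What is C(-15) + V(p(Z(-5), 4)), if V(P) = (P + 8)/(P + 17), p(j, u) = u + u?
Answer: 183/325 ≈ 0.56308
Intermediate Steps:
p(j, u) = 2*u
V(P) = (8 + P)/(17 + P)
C(-15) + V(p(Z(-5), 4)) = 1/(2 - 15) + (8 + 2*4)/(17 + 2*4) = 1/(-13) + (8 + 8)/(17 + 8) = -1/13 + 16/25 = 183/325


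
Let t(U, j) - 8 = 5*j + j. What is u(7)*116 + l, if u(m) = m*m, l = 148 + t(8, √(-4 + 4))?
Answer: 5840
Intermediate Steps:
t(U, j) = 8 + 6*j (t(U, j) = 8 + (5*j + j) = 8 + 6*j)
l = 156 (l = 148 + (8 + 6*√(-4 + 4)) = 148 + (8 + 6*√0) = 148 + (8 + 6*0) = 148 + (8 + 0) = 148 + 8 = 156)
u(m) = m²
u(7)*116 + l = 7²*116 + 156 = 49*116 + 156 = 5684 + 156 = 5840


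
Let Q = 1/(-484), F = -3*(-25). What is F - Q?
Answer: 36301/484 ≈ 75.002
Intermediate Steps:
F = 75
Q = -1/484 ≈ -0.0020661
F - Q = 75 - 1*(-1/484) = 75 + 1/484 = 36301/484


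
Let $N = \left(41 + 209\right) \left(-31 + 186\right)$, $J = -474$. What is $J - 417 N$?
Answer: $-16159224$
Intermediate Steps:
$N = 38750$ ($N = 250 \cdot 155 = 38750$)
$J - 417 N = -474 - 16158750 = -16159224$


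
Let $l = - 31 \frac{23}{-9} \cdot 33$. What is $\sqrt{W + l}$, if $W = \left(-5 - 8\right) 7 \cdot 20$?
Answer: $\frac{\sqrt{7149}}{3} \approx 28.184$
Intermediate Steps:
$W = -1820$ ($W = \left(-13\right) 7 \cdot 20 = \left(-91\right) 20 = -1820$)
$l = \frac{7843}{3}$ ($l = - 31 \cdot 23 \left(- \frac{1}{9}\right) 33 = \left(-31\right) \left(- \frac{23}{9}\right) 33 = \frac{713}{9} \cdot 33 = \frac{7843}{3} \approx 2614.3$)
$\sqrt{W + l} = \sqrt{-1820 + \frac{7843}{3}} = \sqrt{\frac{2383}{3}} = \frac{\sqrt{7149}}{3}$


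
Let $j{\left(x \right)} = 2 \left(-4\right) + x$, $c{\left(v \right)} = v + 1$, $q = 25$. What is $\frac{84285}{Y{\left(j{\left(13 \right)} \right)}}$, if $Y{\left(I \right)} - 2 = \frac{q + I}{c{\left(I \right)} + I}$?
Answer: $\frac{927135}{52} \approx 17830.0$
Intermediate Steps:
$c{\left(v \right)} = 1 + v$
$j{\left(x \right)} = -8 + x$
$Y{\left(I \right)} = 2 + \frac{25 + I}{1 + 2 I}$ ($Y{\left(I \right)} = 2 + \frac{25 + I}{\left(1 + I\right) + I} = 2 + \frac{25 + I}{1 + 2 I}$)
$\frac{84285}{Y{\left(j{\left(13 \right)} \right)}} = \frac{84285}{\frac{1}{1 + 2 \left(-8 + 13\right)} \left(27 + 5 \left(-8 + 13\right)\right)} = \frac{84285}{\frac{1}{1 + 2 \cdot 5} \left(27 + 5 \cdot 5\right)} = \frac{84285}{\frac{1}{1 + 10} \left(27 + 25\right)} = \frac{84285}{\frac{1}{11} \cdot 52} = \frac{84285}{\frac{52}{11}} = 84285 \cdot \frac{11}{52} = \frac{927135}{52}$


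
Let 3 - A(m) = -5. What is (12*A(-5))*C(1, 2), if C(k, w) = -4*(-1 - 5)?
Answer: 2304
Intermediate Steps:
C(k, w) = 24 (C(k, w) = -4*(-6) = 24)
A(m) = 8 (A(m) = 3 - 1*(-5) = 3 + 5 = 8)
(12*A(-5))*C(1, 2) = (12*8)*24 = 96*24 = 2304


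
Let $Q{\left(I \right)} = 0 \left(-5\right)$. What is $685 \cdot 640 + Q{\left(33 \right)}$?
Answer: $438400$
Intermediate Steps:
$Q{\left(I \right)} = 0$
$685 \cdot 640 + Q{\left(33 \right)} = 685 \cdot 640 + 0 = 438400 + 0 = 438400$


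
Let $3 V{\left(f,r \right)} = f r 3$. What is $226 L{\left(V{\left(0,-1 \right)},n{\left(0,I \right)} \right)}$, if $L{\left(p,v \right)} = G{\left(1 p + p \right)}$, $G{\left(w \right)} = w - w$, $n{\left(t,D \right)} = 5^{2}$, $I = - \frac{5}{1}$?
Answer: $0$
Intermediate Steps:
$I = -5$ ($I = \left(-5\right) 1 = -5$)
$V{\left(f,r \right)} = f r$ ($V{\left(f,r \right)} = \frac{f r 3}{3} = \frac{3 f r}{3} = f r$)
$n{\left(t,D \right)} = 25$
$G{\left(w \right)} = 0$
$L{\left(p,v \right)} = 0$
$226 L{\left(V{\left(0,-1 \right)},n{\left(0,I \right)} \right)} = 226 \cdot 0 = 0$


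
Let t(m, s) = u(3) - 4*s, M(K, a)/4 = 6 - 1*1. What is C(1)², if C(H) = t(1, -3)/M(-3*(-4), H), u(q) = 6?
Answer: 81/100 ≈ 0.81000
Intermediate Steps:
M(K, a) = 20 (M(K, a) = 4*(6 - 1*1) = 4*(6 - 1) = 4*5 = 20)
t(m, s) = 6 - 4*s
C(H) = 9/10 (C(H) = (6 - 4*(-3))/20 = (6 + 12)*(1/20) = 18*(1/20) = 9/10)
C(1)² = (9/10)² = 81/100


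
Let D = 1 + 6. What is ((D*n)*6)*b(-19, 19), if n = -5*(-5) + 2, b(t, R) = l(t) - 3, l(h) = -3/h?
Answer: -61236/19 ≈ -3222.9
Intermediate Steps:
b(t, R) = -3 - 3/t (b(t, R) = -3/t - 3 = -3 - 3/t)
D = 7
n = 27 (n = 25 + 2 = 27)
((D*n)*6)*b(-19, 19) = ((7*27)*6)*(-3 - 3/(-19)) = (189*6)*(-3 - 3*(-1/19)) = 1134*(-3 + 3/19) = 1134*(-54/19) = -61236/19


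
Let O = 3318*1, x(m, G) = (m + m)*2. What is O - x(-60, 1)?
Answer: 3558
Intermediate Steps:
x(m, G) = 4*m (x(m, G) = (2*m)*2 = 4*m)
O = 3318
O - x(-60, 1) = 3318 - 4*(-60) = 3318 - 1*(-240) = 3318 + 240 = 3558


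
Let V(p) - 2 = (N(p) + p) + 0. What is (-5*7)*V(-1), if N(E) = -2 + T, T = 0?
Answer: 35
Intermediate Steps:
N(E) = -2 (N(E) = -2 + 0 = -2)
V(p) = p (V(p) = 2 + ((-2 + p) + 0) = 2 + (-2 + p) = p)
(-5*7)*V(-1) = -5*7*(-1) = -35*(-1) = 35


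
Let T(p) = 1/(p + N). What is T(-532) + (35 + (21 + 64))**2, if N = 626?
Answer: 1353601/94 ≈ 14400.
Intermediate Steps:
T(p) = 1/(626 + p) (T(p) = 1/(p + 626) = 1/(626 + p))
T(-532) + (35 + (21 + 64))**2 = 1/(626 - 532) + (35 + (21 + 64))**2 = 1/94 + (35 + 85)**2 = 1/94 + 120**2 = 1/94 + 14400 = 1353601/94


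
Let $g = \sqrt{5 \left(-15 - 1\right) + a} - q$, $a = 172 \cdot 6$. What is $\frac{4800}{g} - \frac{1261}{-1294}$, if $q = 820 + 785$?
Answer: $- \frac{6721808947}{3332144462} - \frac{9600 \sqrt{238}}{2575073} \approx -2.0748$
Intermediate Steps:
$q = 1605$
$a = 1032$
$g = -1605 + 2 \sqrt{238}$ ($g = \sqrt{5 \left(-15 - 1\right) + 1032} - 1605 = \sqrt{5 \left(-16\right) + 1032} - 1605 = \sqrt{-80 + 1032} - 1605 = \sqrt{952} - 1605 = 2 \sqrt{238} - 1605 = -1605 + 2 \sqrt{238} \approx -1574.1$)
$\frac{4800}{g} - \frac{1261}{-1294} = \frac{4800}{-1605 + 2 \sqrt{238}} - \frac{1261}{-1294} = \frac{4800}{-1605 + 2 \sqrt{238}} - - \frac{1261}{1294} = \frac{4800}{-1605 + 2 \sqrt{238}} + \frac{1261}{1294} = \frac{1261}{1294} + \frac{4800}{-1605 + 2 \sqrt{238}}$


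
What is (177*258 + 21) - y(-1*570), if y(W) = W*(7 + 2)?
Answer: 50817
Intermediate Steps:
y(W) = 9*W (y(W) = W*9 = 9*W)
(177*258 + 21) - y(-1*570) = (177*258 + 21) - 9*(-1*570) = (45666 + 21) - 9*(-570) = 45687 - 1*(-5130) = 45687 + 5130 = 50817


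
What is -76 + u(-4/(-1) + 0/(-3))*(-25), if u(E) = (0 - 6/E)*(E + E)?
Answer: 224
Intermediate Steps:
u(E) = -12 (u(E) = (-6/E)*(2*E) = -12)
-76 + u(-4/(-1) + 0/(-3))*(-25) = -76 - 12*(-25) = -76 + 300 = 224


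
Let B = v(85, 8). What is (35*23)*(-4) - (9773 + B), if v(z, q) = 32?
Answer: -13025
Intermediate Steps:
B = 32
(35*23)*(-4) - (9773 + B) = (35*23)*(-4) - (9773 + 32) = 805*(-4) - 1*9805 = -3220 - 9805 = -13025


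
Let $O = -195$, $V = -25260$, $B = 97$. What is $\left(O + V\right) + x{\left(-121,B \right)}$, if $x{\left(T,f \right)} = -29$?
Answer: $-25484$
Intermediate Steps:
$\left(O + V\right) + x{\left(-121,B \right)} = \left(-195 - 25260\right) - 29 = -25455 - 29 = -25484$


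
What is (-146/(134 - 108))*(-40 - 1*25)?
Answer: 365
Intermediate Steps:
(-146/(134 - 108))*(-40 - 1*25) = (-146/26)*(-40 - 25) = ((1/26)*(-146))*(-65) = -73/13*(-65) = 365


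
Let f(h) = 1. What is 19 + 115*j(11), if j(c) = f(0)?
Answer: 134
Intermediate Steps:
j(c) = 1
19 + 115*j(11) = 19 + 115*1 = 19 + 115 = 134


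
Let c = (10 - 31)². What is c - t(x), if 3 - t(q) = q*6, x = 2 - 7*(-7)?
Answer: 744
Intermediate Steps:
x = 51 (x = 2 + 49 = 51)
c = 441 (c = (-21)² = 441)
t(q) = 3 - 6*q (t(q) = 3 - q*6 = 3 - 6*q)
c - t(x) = 441 - (3 - 6*51) = 441 - (3 - 306) = 441 - 1*(-303) = 441 + 303 = 744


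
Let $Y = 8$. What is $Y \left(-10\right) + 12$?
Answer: $-68$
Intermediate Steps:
$Y \left(-10\right) + 12 = 8 \left(-10\right) + 12 = -80 + 12 = -68$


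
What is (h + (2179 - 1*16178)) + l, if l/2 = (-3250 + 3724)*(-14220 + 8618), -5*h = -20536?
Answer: -26602939/5 ≈ -5.3206e+6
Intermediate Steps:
h = 20536/5 (h = -⅕*(-20536) = 20536/5 ≈ 4107.2)
l = -5310696 (l = 2*((-3250 + 3724)*(-14220 + 8618)) = 2*(474*(-5602)) = 2*(-2655348) = -5310696)
(h + (2179 - 1*16178)) + l = (20536/5 + (2179 - 1*16178)) - 5310696 = (20536/5 + (2179 - 16178)) - 5310696 = (20536/5 - 13999) - 5310696 = -49459/5 - 5310696 = -26602939/5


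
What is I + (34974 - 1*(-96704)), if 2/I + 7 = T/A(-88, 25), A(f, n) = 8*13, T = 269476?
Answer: 8847049838/67187 ≈ 1.3168e+5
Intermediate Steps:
A(f, n) = 104
I = 52/67187 (I = 2/(-7 + 269476/104) = 2/(-7 + 269476*(1/104)) = 2/(-7 + 67369/26) = 2/(67187/26) = 2*(26/67187) = 52/67187 ≈ 0.00077396)
I + (34974 - 1*(-96704)) = 52/67187 + (34974 - 1*(-96704)) = 52/67187 + (34974 + 96704) = 52/67187 + 131678 = 8847049838/67187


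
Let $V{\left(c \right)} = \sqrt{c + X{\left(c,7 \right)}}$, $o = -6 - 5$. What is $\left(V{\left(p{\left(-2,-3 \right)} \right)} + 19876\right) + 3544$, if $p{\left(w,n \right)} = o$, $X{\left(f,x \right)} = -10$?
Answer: $23420 + i \sqrt{21} \approx 23420.0 + 4.5826 i$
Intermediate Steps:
$o = -11$
$p{\left(w,n \right)} = -11$
$V{\left(c \right)} = \sqrt{-10 + c}$ ($V{\left(c \right)} = \sqrt{c - 10} = \sqrt{-10 + c}$)
$\left(V{\left(p{\left(-2,-3 \right)} \right)} + 19876\right) + 3544 = \left(\sqrt{-10 - 11} + 19876\right) + 3544 = \left(\sqrt{-21} + 19876\right) + 3544 = \left(i \sqrt{21} + 19876\right) + 3544 = \left(19876 + i \sqrt{21}\right) + 3544 = 23420 + i \sqrt{21}$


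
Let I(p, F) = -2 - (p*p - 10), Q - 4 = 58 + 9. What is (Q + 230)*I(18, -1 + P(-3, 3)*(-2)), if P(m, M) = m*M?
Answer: -95116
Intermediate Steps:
P(m, M) = M*m
Q = 71 (Q = 4 + (58 + 9) = 4 + 67 = 71)
I(p, F) = 8 - p**2 (I(p, F) = -2 - (p**2 - 10) = -2 - (-10 + p**2) = -2 + (10 - p**2) = 8 - p**2)
(Q + 230)*I(18, -1 + P(-3, 3)*(-2)) = (71 + 230)*(8 - 1*18**2) = 301*(8 - 1*324) = 301*(8 - 324) = 301*(-316) = -95116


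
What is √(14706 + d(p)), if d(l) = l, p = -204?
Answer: √14502 ≈ 120.42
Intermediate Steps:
√(14706 + d(p)) = √(14706 - 204) = √14502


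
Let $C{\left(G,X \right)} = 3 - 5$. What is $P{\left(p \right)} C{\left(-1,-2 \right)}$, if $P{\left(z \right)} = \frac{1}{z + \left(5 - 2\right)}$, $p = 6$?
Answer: $- \frac{2}{9} \approx -0.22222$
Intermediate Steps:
$C{\left(G,X \right)} = -2$
$P{\left(z \right)} = \frac{1}{3 + z}$ ($P{\left(z \right)} = \frac{1}{z + 3} = \frac{1}{3 + z}$)
$P{\left(p \right)} C{\left(-1,-2 \right)} = \frac{1}{3 + 6} \left(-2\right) = \frac{1}{9} \left(-2\right) = - \frac{2}{9}$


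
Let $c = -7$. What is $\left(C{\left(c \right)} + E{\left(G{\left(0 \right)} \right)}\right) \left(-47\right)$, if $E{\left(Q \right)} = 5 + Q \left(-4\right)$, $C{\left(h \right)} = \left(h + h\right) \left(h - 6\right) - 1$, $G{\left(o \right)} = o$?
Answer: $-8742$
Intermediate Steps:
$C{\left(h \right)} = -1 + 2 h \left(-6 + h\right)$ ($C{\left(h \right)} = 2 h \left(-6 + h\right) - 1 = -1 + 2 h \left(-6 + h\right)$)
$E{\left(Q \right)} = 5 - 4 Q$
$\left(C{\left(c \right)} + E{\left(G{\left(0 \right)} \right)}\right) \left(-47\right) = \left(\left(-1 - -84 + 2 \left(-7\right)^{2}\right) + \left(5 - 0\right)\right) \left(-47\right) = \left(\left(-1 + 84 + 2 \cdot 49\right) + \left(5 + 0\right)\right) \left(-47\right) = \left(\left(-1 + 84 + 98\right) + 5\right) \left(-47\right) = \left(181 + 5\right) \left(-47\right) = 186 \left(-47\right) = -8742$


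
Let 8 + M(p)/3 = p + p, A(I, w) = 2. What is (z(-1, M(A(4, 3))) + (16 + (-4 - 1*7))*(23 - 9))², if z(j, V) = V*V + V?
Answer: 40804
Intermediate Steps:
M(p) = -24 + 6*p (M(p) = -24 + 3*(p + p) = -24 + 3*(2*p) = -24 + 6*p)
z(j, V) = V + V² (z(j, V) = V² + V = V + V²)
(z(-1, M(A(4, 3))) + (16 + (-4 - 1*7))*(23 - 9))² = ((-24 + 6*2)*(1 + (-24 + 6*2)) + (16 + (-4 - 1*7))*(23 - 9))² = ((-24 + 12)*(1 + (-24 + 12)) + (16 + (-4 - 7))*14)² = (-12*(1 - 12) + (16 - 11)*14)² = (-12*(-11) + 5*14)² = (132 + 70)² = 202² = 40804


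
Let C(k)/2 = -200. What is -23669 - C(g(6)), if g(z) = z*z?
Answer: -23269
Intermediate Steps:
g(z) = z**2
C(k) = -400 (C(k) = 2*(-200) = -400)
-23669 - C(g(6)) = -23669 - 1*(-400) = -23669 + 400 = -23269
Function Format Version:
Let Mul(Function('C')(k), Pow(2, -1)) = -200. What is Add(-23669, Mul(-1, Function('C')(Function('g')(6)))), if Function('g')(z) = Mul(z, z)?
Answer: -23269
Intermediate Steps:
Function('g')(z) = Pow(z, 2)
Function('C')(k) = -400 (Function('C')(k) = Mul(2, -200) = -400)
Add(-23669, Mul(-1, Function('C')(Function('g')(6)))) = Add(-23669, Mul(-1, -400)) = Add(-23669, 400) = -23269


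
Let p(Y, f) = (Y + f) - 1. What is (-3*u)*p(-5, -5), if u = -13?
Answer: -429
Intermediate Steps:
p(Y, f) = -1 + Y + f
(-3*u)*p(-5, -5) = (-3*(-13))*(-1 - 5 - 5) = 39*(-11) = -429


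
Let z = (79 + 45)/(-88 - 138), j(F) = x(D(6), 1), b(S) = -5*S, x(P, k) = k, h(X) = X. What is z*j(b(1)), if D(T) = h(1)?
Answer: -62/113 ≈ -0.54867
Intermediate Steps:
D(T) = 1
j(F) = 1
z = -62/113 (z = 124/(-226) = 124*(-1/226) = -62/113 ≈ -0.54867)
z*j(b(1)) = -62/113*1 = -62/113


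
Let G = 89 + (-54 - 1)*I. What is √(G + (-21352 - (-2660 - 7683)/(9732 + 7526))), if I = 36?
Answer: I*√6922483243558/17258 ≈ 152.45*I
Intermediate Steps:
G = -1891 (G = 89 + (-54 - 1)*36 = 89 - 55*36 = 89 - 1980 = -1891)
√(G + (-21352 - (-2660 - 7683)/(9732 + 7526))) = √(-1891 + (-21352 - (-2660 - 7683)/(9732 + 7526))) = √(-1891 + (-21352 - (-10343)/17258)) = √(-1891 + (-21352 - 1*(-10343/17258))) = √(-1891 + (-21352 + 10343/17258)) = √(-1891 - 368482473/17258) = √(-401117351/17258) = I*√6922483243558/17258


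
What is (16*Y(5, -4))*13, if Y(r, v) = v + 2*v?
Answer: -2496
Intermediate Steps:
Y(r, v) = 3*v
(16*Y(5, -4))*13 = (16*(3*(-4)))*13 = (16*(-12))*13 = -192*13 = -2496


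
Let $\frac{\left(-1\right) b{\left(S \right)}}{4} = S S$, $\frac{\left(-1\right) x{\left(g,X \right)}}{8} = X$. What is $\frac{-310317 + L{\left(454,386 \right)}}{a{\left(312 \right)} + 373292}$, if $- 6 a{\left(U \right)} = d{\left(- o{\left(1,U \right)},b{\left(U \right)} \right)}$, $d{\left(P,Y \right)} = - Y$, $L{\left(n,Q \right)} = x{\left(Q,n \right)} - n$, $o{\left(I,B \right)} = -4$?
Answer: $- \frac{314403}{308396} \approx -1.0195$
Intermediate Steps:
$x{\left(g,X \right)} = - 8 X$
$b{\left(S \right)} = - 4 S^{2}$ ($b{\left(S \right)} = - 4 S S = - 4 S^{2}$)
$L{\left(n,Q \right)} = - 9 n$ ($L{\left(n,Q \right)} = - 8 n - n = - 9 n$)
$a{\left(U \right)} = - \frac{2 U^{2}}{3}$ ($a{\left(U \right)} = - \frac{\left(-1\right) \left(- 4 U^{2}\right)}{6} = - \frac{4 U^{2}}{6} = - \frac{2 U^{2}}{3}$)
$\frac{-310317 + L{\left(454,386 \right)}}{a{\left(312 \right)} + 373292} = \frac{-310317 - 4086}{- \frac{2 \cdot 312^{2}}{3} + 373292} = \frac{-310317 - 4086}{\left(- \frac{2}{3}\right) 97344 + 373292} = - \frac{314403}{-64896 + 373292} = - \frac{314403}{308396}$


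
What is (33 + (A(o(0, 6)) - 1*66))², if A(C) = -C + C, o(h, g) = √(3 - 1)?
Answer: 1089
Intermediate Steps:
o(h, g) = √2
A(C) = 0
(33 + (A(o(0, 6)) - 1*66))² = (33 + (0 - 1*66))² = (33 + (0 - 66))² = (33 - 66)² = (-33)² = 1089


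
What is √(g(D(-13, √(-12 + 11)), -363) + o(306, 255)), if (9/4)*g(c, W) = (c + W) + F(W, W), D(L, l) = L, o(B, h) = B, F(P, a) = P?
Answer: I*√202/3 ≈ 4.7376*I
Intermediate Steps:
g(c, W) = 4*c/9 + 8*W/9 (g(c, W) = 4*((c + W) + W)/9 = 4*((W + c) + W)/9 = 4*(c + 2*W)/9 = 4*c/9 + 8*W/9)
√(g(D(-13, √(-12 + 11)), -363) + o(306, 255)) = √(((4/9)*(-13) + (8/9)*(-363)) + 306) = √((-52/9 - 968/3) + 306) = √(-2956/9 + 306) = √(-202/9) = I*√202/3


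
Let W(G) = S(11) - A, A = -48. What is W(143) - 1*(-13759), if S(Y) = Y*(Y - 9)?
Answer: 13829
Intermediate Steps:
S(Y) = Y*(-9 + Y)
W(G) = 70 (W(G) = 11*(-9 + 11) - 1*(-48) = 11*2 + 48 = 22 + 48 = 70)
W(143) - 1*(-13759) = 70 - 1*(-13759) = 70 + 13759 = 13829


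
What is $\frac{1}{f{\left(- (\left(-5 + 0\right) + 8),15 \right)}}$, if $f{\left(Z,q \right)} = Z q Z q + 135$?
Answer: $\frac{1}{2160} \approx 0.00046296$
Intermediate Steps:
$f{\left(Z,q \right)} = 135 + Z^{2} q^{2}$ ($f{\left(Z,q \right)} = q Z^{2} q + 135 = Z^{2} q^{2} + 135 = 135 + Z^{2} q^{2}$)
$\frac{1}{f{\left(- (\left(-5 + 0\right) + 8),15 \right)}} = \frac{1}{135 + \left(- (\left(-5 + 0\right) + 8)\right)^{2} \cdot 15^{2}} = \frac{1}{135 + \left(- (-5 + 8)\right)^{2} \cdot 225} = \frac{1}{135 + \left(\left(-1\right) 3\right)^{2} \cdot 225} = \frac{1}{135 + \left(-3\right)^{2} \cdot 225} = \frac{1}{135 + 9 \cdot 225} = \frac{1}{135 + 2025} = \frac{1}{2160}$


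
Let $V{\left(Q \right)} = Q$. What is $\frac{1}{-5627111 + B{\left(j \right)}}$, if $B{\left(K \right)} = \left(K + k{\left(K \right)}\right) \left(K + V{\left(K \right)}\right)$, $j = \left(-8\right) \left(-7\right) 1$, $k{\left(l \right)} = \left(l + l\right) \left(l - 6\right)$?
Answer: $- \frac{1}{4993639} \approx -2.0025 \cdot 10^{-7}$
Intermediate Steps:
$k{\left(l \right)} = 2 l \left(-6 + l\right)$
$j = 56$ ($j = 56 \cdot 1 = 56$)
$B{\left(K \right)} = 2 K \left(K + 2 K \left(-6 + K\right)\right)$ ($B{\left(K \right)} = \left(K + 2 K \left(-6 + K\right)\right) \left(K + K\right) = \left(K + 2 K \left(-6 + K\right)\right) 2 K = 2 K \left(K + 2 K \left(-6 + K\right)\right)$)
$\frac{1}{-5627111 + B{\left(j \right)}} = \frac{1}{-5627111 + 56^{2} \left(-22 + 4 \cdot 56\right)} = \frac{1}{-5627111 + 3136 \left(-22 + 224\right)} = \frac{1}{-5627111 + 3136 \cdot 202} = \frac{1}{-5627111 + 633472} = \frac{1}{-4993639} = - \frac{1}{4993639}$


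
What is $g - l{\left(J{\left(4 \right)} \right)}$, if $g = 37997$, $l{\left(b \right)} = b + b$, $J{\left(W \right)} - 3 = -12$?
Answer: $38015$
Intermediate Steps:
$J{\left(W \right)} = -9$ ($J{\left(W \right)} = 3 - 12 = -9$)
$l{\left(b \right)} = 2 b$
$g - l{\left(J{\left(4 \right)} \right)} = 37997 - 2 \left(-9\right) = 37997 - -18 = 37997 + 18 = 38015$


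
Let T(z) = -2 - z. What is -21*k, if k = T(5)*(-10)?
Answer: -1470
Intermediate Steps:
k = 70 (k = (-2 - 1*5)*(-10) = (-2 - 5)*(-10) = -7*(-10) = 70)
-21*k = -21*70 = -1470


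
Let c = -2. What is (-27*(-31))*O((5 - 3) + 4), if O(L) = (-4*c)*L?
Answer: 40176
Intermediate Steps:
O(L) = 8*L (O(L) = (-4*(-2))*L = 8*L)
(-27*(-31))*O((5 - 3) + 4) = (-27*(-31))*(8*((5 - 3) + 4)) = 837*(8*(2 + 4)) = 837*(8*6) = 837*48 = 40176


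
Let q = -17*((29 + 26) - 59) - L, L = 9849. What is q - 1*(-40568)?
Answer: 30787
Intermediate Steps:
q = -9781 (q = -17*((29 + 26) - 59) - 1*9849 = -17*(55 - 59) - 9849 = -17*(-4) - 9849 = 68 - 9849 = -9781)
q - 1*(-40568) = -9781 - 1*(-40568) = -9781 + 40568 = 30787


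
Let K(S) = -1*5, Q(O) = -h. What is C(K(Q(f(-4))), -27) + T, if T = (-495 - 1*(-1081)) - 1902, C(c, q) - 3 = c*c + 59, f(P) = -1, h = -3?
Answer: -1229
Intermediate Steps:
Q(O) = 3 (Q(O) = -1*(-3) = 3)
K(S) = -5
C(c, q) = 62 + c² (C(c, q) = 3 + (c*c + 59) = 3 + (c² + 59) = 3 + (59 + c²) = 62 + c²)
T = -1316 (T = (-495 + 1081) - 1902 = 586 - 1902 = -1316)
C(K(Q(f(-4))), -27) + T = (62 + (-5)²) - 1316 = (62 + 25) - 1316 = 87 - 1316 = -1229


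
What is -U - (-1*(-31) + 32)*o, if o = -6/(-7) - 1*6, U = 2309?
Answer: -1985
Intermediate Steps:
o = -36/7 (o = -6*(-⅐) - 6 = 6/7 - 6 = -36/7 ≈ -5.1429)
-U - (-1*(-31) + 32)*o = -1*2309 - (-1*(-31) + 32)*(-36)/7 = -2309 - (31 + 32)*(-36)/7 = -2309 - 63*(-36)/7 = -2309 - 1*(-324) = -2309 + 324 = -1985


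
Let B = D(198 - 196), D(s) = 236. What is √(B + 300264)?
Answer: 10*√3005 ≈ 548.18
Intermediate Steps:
B = 236
√(B + 300264) = √(236 + 300264) = √300500 = 10*√3005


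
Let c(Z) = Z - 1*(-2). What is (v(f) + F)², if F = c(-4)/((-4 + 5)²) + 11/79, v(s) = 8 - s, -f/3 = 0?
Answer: 235225/6241 ≈ 37.690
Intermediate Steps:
c(Z) = 2 + Z (c(Z) = Z + 2 = 2 + Z)
f = 0 (f = -3*0 = 0)
F = -147/79 (F = (2 - 4)/((-4 + 5)²) + 11/79 = -2/(1²) + 11*(1/79) = -2/1 + 11/79 = -2*1 + 11/79 = -2 + 11/79 = -147/79 ≈ -1.8608)
(v(f) + F)² = ((8 - 1*0) - 147/79)² = ((8 + 0) - 147/79)² = (8 - 147/79)² = (485/79)² = 235225/6241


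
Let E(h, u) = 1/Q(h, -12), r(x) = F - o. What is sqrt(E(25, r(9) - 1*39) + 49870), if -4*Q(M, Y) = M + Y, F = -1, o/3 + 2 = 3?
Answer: 3*sqrt(936442)/13 ≈ 223.32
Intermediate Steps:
o = 3 (o = -6 + 3*3 = -6 + 9 = 3)
r(x) = -4 (r(x) = -1 - 1*3 = -1 - 3 = -4)
Q(M, Y) = -M/4 - Y/4 (Q(M, Y) = -(M + Y)/4 = -M/4 - Y/4)
E(h, u) = 1/(3 - h/4) (E(h, u) = 1/(-h/4 - 1/4*(-12)) = 1/(-h/4 + 3) = 1/(3 - h/4))
sqrt(E(25, r(9) - 1*39) + 49870) = sqrt(-4/(-12 + 25) + 49870) = sqrt(-4/13 + 49870) = sqrt(648306/13) = 3*sqrt(936442)/13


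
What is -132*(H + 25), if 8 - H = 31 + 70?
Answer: 8976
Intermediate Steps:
H = -93 (H = 8 - (31 + 70) = 8 - 1*101 = 8 - 101 = -93)
-132*(H + 25) = -132*(-93 + 25) = -132*(-68) = 8976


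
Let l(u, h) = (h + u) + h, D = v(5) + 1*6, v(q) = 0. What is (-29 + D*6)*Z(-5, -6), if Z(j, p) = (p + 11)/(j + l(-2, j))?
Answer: -35/17 ≈ -2.0588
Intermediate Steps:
D = 6 (D = 0 + 1*6 = 0 + 6 = 6)
l(u, h) = u + 2*h
Z(j, p) = (11 + p)/(-2 + 3*j) (Z(j, p) = (p + 11)/(j + (-2 + 2*j)) = (11 + p)/(-2 + 3*j))
(-29 + D*6)*Z(-5, -6) = (-29 + 6*6)*((11 - 6)/(-2 + 3*(-5))) = (-29 + 36)*(5/(-2 - 15)) = 7*(5/(-17)) = 7*(-1/17*5) = 7*(-5/17) = -35/17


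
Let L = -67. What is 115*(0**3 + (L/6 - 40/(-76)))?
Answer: -139495/114 ≈ -1223.6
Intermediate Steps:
115*(0**3 + (L/6 - 40/(-76))) = 115*(0**3 + (-67/6 - 40/(-76))) = 115*(0 + (-67*1/6 - 40*(-1/76))) = 115*(0 + (-67/6 + 10/19)) = 115*(0 - 1213/114) = 115*(-1213/114) = -139495/114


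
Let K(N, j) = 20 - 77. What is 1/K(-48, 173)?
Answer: -1/57 ≈ -0.017544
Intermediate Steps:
K(N, j) = -57
1/K(-48, 173) = 1/(-57) = -1/57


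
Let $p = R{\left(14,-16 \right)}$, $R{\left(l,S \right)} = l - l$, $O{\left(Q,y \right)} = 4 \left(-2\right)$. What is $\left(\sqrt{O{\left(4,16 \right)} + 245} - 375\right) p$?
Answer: $0$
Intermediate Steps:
$O{\left(Q,y \right)} = -8$
$R{\left(l,S \right)} = 0$
$p = 0$
$\left(\sqrt{O{\left(4,16 \right)} + 245} - 375\right) p = \left(\sqrt{-8 + 245} - 375\right) 0 = \left(\sqrt{237} - 375\right) 0 = \left(-375 + \sqrt{237}\right) 0 = 0$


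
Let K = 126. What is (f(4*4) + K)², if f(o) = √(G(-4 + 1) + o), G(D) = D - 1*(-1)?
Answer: (126 + √14)² ≈ 16833.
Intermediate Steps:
G(D) = 1 + D (G(D) = D + 1 = 1 + D)
f(o) = √(-2 + o) (f(o) = √((1 + (-4 + 1)) + o) = √((1 - 3) + o) = √(-2 + o))
(f(4*4) + K)² = (√(-2 + 4*4) + 126)² = (√(-2 + 16) + 126)² = (√14 + 126)² = (126 + √14)²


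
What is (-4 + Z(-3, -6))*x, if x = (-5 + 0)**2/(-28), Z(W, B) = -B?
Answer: -25/14 ≈ -1.7857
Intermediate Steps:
x = -25/28 (x = (-5)**2*(-1/28) = 25*(-1/28) = -25/28 ≈ -0.89286)
(-4 + Z(-3, -6))*x = (-4 - 1*(-6))*(-25/28) = (-4 + 6)*(-25/28) = 2*(-25/28) = -25/14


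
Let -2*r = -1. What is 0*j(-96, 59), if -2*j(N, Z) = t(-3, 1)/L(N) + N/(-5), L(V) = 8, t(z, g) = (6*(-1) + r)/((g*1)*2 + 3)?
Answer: 0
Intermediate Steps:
r = 1/2 (r = -1/2*(-1) = 1/2 ≈ 0.50000)
t(z, g) = -11/(2*(3 + 2*g)) (t(z, g) = (6*(-1) + 1/2)/((g*1)*2 + 3) = (-6 + 1/2)/(g*2 + 3) = -11/(2*(2*g + 3)) = -11/(2*(3 + 2*g)))
j(N, Z) = 11/160 + N/10 (j(N, Z) = -(-11/(6 + 4*1)/8 + N/(-5))/2 = -(-11/(6 + 4)*(1/8) + N*(-1/5))/2 = -(-11/10*(1/8) - N/5)/2 = -(-11*1/10*(1/8) - N/5)/2 = -(-11/10*1/8 - N/5)/2 = -(-11/80 - N/5)/2 = 11/160 + N/10)
0*j(-96, 59) = 0*(11/160 + (1/10)*(-96)) = 0*(11/160 - 48/5) = 0*(-305/32) = 0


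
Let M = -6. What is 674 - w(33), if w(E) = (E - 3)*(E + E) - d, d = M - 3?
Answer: -1315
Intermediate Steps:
d = -9 (d = -6 - 3 = -9)
w(E) = 9 + 2*E*(-3 + E) (w(E) = (E - 3)*(E + E) - 1*(-9) = (-3 + E)*(2*E) + 9 = 2*E*(-3 + E) + 9 = 9 + 2*E*(-3 + E))
674 - w(33) = 674 - (9 - 6*33 + 2*33**2) = 674 - (9 - 198 + 2*1089) = 674 - (9 - 198 + 2178) = 674 - 1*1989 = 674 - 1989 = -1315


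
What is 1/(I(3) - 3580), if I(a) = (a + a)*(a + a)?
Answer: -1/3544 ≈ -0.00028217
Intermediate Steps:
I(a) = 4*a**2 (I(a) = (2*a)*(2*a) = 4*a**2)
1/(I(3) - 3580) = 1/(4*3**2 - 3580) = 1/(4*9 - 3580) = 1/(36 - 3580) = 1/(-3544) = -1/3544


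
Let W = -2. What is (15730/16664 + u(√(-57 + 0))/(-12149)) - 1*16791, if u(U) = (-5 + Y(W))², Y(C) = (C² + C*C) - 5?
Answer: -1699581314631/101225468 ≈ -16790.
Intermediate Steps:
Y(C) = -5 + 2*C² (Y(C) = (C² + C²) - 5 = 2*C² - 5 = -5 + 2*C²)
u(U) = 4 (u(U) = (-5 + (-5 + 2*(-2)²))² = (-5 + (-5 + 2*4))² = (-5 + (-5 + 8))² = (-5 + 3)² = (-2)² = 4)
(15730/16664 + u(√(-57 + 0))/(-12149)) - 1*16791 = (15730/16664 + 4/(-12149)) - 1*16791 = (15730*(1/16664) + 4*(-1/12149)) - 16791 = (7865/8332 - 4/12149) - 16791 = 95518557/101225468 - 16791 = -1699581314631/101225468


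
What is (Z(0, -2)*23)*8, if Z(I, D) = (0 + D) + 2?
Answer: 0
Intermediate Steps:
Z(I, D) = 2 + D (Z(I, D) = D + 2 = 2 + D)
(Z(0, -2)*23)*8 = ((2 - 2)*23)*8 = (0*23)*8 = 0*8 = 0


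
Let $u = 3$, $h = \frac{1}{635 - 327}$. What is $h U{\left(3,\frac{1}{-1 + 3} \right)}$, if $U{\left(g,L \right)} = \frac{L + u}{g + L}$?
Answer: $\frac{1}{308} \approx 0.0032468$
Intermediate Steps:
$h = \frac{1}{308} \approx 0.0032468$
$U{\left(g,L \right)} = \frac{3 + L}{L + g}$ ($U{\left(g,L \right)} = \frac{L + 3}{g + L} = \frac{3 + L}{L + g}$)
$h U{\left(3,\frac{1}{-1 + 3} \right)} = \frac{\frac{1}{\frac{1}{-1 + 3} + 3} \left(3 + \frac{1}{-1 + 3}\right)}{308} = \frac{\frac{1}{\frac{1}{2} + 3} \left(3 + \frac{1}{2}\right)}{308} = \frac{\frac{1}{\frac{7}{2}} \cdot \frac{7}{2}}{308} = \frac{\frac{2}{7} \cdot \frac{7}{2}}{308} = \frac{1}{308} \cdot 1 = \frac{1}{308}$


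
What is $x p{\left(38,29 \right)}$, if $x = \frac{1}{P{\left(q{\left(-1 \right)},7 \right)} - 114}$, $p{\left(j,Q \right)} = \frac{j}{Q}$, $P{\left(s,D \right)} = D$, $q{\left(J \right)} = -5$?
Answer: $- \frac{38}{3103} \approx -0.012246$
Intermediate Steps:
$x = - \frac{1}{107}$ ($x = \frac{1}{7 - 114} = \frac{1}{-107} = - \frac{1}{107} \approx -0.0093458$)
$x p{\left(38,29 \right)} = - \frac{38 \cdot \frac{1}{29}}{107} = \left(- \frac{1}{107}\right) \frac{38}{29} = - \frac{38}{3103}$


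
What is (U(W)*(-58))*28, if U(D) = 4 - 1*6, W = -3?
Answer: 3248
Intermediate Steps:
U(D) = -2 (U(D) = 4 - 6 = -2)
(U(W)*(-58))*28 = -2*(-58)*28 = 116*28 = 3248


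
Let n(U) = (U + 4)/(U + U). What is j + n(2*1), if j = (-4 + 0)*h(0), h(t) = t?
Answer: 3/2 ≈ 1.5000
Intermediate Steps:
n(U) = (4 + U)/(2*U) (n(U) = (4 + U)/((2*U)) = (4 + U)*(1/(2*U)) = (4 + U)/(2*U))
j = 0 (j = (-4 + 0)*0 = -4*0 = 0)
j + n(2*1) = 0 + (4 + 2*1)/(2*((2*1))) = 0 + (½)*(4 + 2)/2 = 0 + (½)*(½)*6 = 0 + 3/2 = 3/2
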